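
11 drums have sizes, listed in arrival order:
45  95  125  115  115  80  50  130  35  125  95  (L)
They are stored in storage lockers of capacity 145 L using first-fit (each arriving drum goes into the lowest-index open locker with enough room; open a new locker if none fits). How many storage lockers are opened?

  45 → locker 1 (new)  [load 45/145]
  95 → locker 1  [load 140/145]
  125 → locker 2 (new)  [load 125/145]
  115 → locker 3 (new)  [load 115/145]
  115 → locker 4 (new)  [load 115/145]
  80 → locker 5 (new)  [load 80/145]
  50 → locker 5  [load 130/145]
  130 → locker 6 (new)  [load 130/145]
  35 → locker 7 (new)  [load 35/145]
  125 → locker 8 (new)  [load 125/145]
  95 → locker 7  [load 130/145]
8 storage lockers opened.

8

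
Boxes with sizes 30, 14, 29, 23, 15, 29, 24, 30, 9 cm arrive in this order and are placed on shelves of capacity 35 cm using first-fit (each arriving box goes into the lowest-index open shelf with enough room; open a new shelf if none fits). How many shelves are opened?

7

  30 → shelf 1 (new)  [load 30/35]
  14 → shelf 2 (new)  [load 14/35]
  29 → shelf 3 (new)  [load 29/35]
  23 → shelf 4 (new)  [load 23/35]
  15 → shelf 2  [load 29/35]
  29 → shelf 5 (new)  [load 29/35]
  24 → shelf 6 (new)  [load 24/35]
  30 → shelf 7 (new)  [load 30/35]
  9 → shelf 4  [load 32/35]
7 shelves opened.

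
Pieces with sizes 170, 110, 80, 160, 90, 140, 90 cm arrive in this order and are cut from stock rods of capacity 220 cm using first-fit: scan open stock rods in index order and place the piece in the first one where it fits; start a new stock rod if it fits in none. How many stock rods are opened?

  170 → stock rod 1 (new)  [load 170/220]
  110 → stock rod 2 (new)  [load 110/220]
  80 → stock rod 2  [load 190/220]
  160 → stock rod 3 (new)  [load 160/220]
  90 → stock rod 4 (new)  [load 90/220]
  140 → stock rod 5 (new)  [load 140/220]
  90 → stock rod 4  [load 180/220]
5 stock rods opened.

5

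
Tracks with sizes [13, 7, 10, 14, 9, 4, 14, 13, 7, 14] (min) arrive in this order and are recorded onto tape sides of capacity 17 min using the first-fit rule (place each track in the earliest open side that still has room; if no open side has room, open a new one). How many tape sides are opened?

7

  13 → side 1 (new)  [load 13/17]
  7 → side 2 (new)  [load 7/17]
  10 → side 2  [load 17/17]
  14 → side 3 (new)  [load 14/17]
  9 → side 4 (new)  [load 9/17]
  4 → side 1  [load 17/17]
  14 → side 5 (new)  [load 14/17]
  13 → side 6 (new)  [load 13/17]
  7 → side 4  [load 16/17]
  14 → side 7 (new)  [load 14/17]
7 tape sides opened.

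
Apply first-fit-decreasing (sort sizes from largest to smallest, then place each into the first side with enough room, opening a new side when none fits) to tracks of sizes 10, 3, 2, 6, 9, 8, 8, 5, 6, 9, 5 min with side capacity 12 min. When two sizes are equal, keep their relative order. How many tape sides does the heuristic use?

Sorted descending: 10, 9, 9, 8, 8, 6, 6, 5, 5, 3, 2.
  10 → side 1 (new)  [load 10/12]
  9 → side 2 (new)  [load 9/12]
  9 → side 3 (new)  [load 9/12]
  8 → side 4 (new)  [load 8/12]
  8 → side 5 (new)  [load 8/12]
  6 → side 6 (new)  [load 6/12]
  6 → side 6  [load 12/12]
  5 → side 7 (new)  [load 5/12]
  5 → side 7  [load 10/12]
  3 → side 2  [load 12/12]
  2 → side 1  [load 12/12]
7 tape sides opened.

7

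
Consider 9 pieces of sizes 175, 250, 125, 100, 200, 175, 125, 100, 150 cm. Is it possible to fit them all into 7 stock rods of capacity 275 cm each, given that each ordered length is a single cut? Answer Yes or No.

A valid assignment using 6 stock rods:
  stock rod 1: 250 = 250
  stock rod 2: 200 = 200
  stock rod 3: 175 + 100 = 275
  stock rod 4: 175 + 100 = 275
  stock rod 5: 150 + 125 = 275
  stock rod 6: 125 = 125
That uses only 6 ≤ 7, so 7 stock rods are enough.

Yes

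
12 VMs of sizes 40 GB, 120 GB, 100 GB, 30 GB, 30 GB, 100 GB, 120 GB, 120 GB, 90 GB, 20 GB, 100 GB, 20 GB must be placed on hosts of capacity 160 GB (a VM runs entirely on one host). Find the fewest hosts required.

Total = 120 + 120 + 120 + 100 + 100 + 100 + 90 + 40 + 30 + 30 + 20 + 20 = 890 GB.
Lower bound: ⌈890/160⌉ = 6 hosts.
Also, 7 VMs each exceed 80 GB, and no two of those can share a host, so at least 7 hosts are needed.
A packing using 7 hosts:
  host 1: 120 + 40 = 160
  host 2: 120 + 30 = 150
  host 3: 120 + 30 = 150
  host 4: 100 + 20 + 20 = 140
  host 5: 100 = 100
  host 6: 100 = 100
  host 7: 90 = 90
This matches the lower bound, so 7 is optimal.

7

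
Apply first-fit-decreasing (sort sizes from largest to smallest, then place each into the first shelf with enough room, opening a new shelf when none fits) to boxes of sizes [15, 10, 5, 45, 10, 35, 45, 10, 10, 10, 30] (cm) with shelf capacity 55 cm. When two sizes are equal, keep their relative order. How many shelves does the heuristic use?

5

Sorted descending: 45, 45, 35, 30, 15, 10, 10, 10, 10, 10, 5.
  45 → shelf 1 (new)  [load 45/55]
  45 → shelf 2 (new)  [load 45/55]
  35 → shelf 3 (new)  [load 35/55]
  30 → shelf 4 (new)  [load 30/55]
  15 → shelf 3  [load 50/55]
  10 → shelf 1  [load 55/55]
  10 → shelf 2  [load 55/55]
  10 → shelf 4  [load 40/55]
  10 → shelf 4  [load 50/55]
  10 → shelf 5 (new)  [load 10/55]
  5 → shelf 3  [load 55/55]
5 shelves opened.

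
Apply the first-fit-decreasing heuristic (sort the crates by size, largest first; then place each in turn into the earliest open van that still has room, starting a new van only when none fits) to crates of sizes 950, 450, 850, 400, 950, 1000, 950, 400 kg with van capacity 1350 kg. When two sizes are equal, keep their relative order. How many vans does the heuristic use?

Sorted descending: 1000, 950, 950, 950, 850, 450, 400, 400.
  1000 → van 1 (new)  [load 1000/1350]
  950 → van 2 (new)  [load 950/1350]
  950 → van 3 (new)  [load 950/1350]
  950 → van 4 (new)  [load 950/1350]
  850 → van 5 (new)  [load 850/1350]
  450 → van 5  [load 1300/1350]
  400 → van 2  [load 1350/1350]
  400 → van 3  [load 1350/1350]
5 vans opened.

5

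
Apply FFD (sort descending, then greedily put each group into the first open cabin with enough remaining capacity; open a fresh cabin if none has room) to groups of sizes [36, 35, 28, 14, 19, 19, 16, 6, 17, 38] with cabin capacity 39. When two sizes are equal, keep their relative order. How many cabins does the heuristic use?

Sorted descending: 38, 36, 35, 28, 19, 19, 17, 16, 14, 6.
  38 → cabin 1 (new)  [load 38/39]
  36 → cabin 2 (new)  [load 36/39]
  35 → cabin 3 (new)  [load 35/39]
  28 → cabin 4 (new)  [load 28/39]
  19 → cabin 5 (new)  [load 19/39]
  19 → cabin 5  [load 38/39]
  17 → cabin 6 (new)  [load 17/39]
  16 → cabin 6  [load 33/39]
  14 → cabin 7 (new)  [load 14/39]
  6 → cabin 4  [load 34/39]
7 cabins opened.

7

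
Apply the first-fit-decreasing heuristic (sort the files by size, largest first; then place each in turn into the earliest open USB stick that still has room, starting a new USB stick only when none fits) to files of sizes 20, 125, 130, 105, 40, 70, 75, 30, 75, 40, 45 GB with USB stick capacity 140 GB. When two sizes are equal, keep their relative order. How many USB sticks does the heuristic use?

Sorted descending: 130, 125, 105, 75, 75, 70, 45, 40, 40, 30, 20.
  130 → USB stick 1 (new)  [load 130/140]
  125 → USB stick 2 (new)  [load 125/140]
  105 → USB stick 3 (new)  [load 105/140]
  75 → USB stick 4 (new)  [load 75/140]
  75 → USB stick 5 (new)  [load 75/140]
  70 → USB stick 6 (new)  [load 70/140]
  45 → USB stick 4  [load 120/140]
  40 → USB stick 5  [load 115/140]
  40 → USB stick 6  [load 110/140]
  30 → USB stick 3  [load 135/140]
  20 → USB stick 4  [load 140/140]
6 USB sticks opened.

6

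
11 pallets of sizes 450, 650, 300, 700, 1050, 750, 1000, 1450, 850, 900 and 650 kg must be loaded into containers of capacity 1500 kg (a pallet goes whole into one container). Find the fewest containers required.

Total = 1450 + 1050 + 1000 + 900 + 850 + 750 + 700 + 650 + 650 + 450 + 300 = 8750 kg.
Lower bound: ⌈8750/1500⌉ = 6 containers.
A packing using 7 containers:
  container 1: 1450 = 1450
  container 2: 1050 + 450 = 1500
  container 3: 1000 + 300 = 1300
  container 4: 900 = 900
  container 5: 850 + 650 = 1500
  container 6: 750 + 700 = 1450
  container 7: 650 = 650
No arrangement into 6 containers stays within capacity, so 7 is optimal.

7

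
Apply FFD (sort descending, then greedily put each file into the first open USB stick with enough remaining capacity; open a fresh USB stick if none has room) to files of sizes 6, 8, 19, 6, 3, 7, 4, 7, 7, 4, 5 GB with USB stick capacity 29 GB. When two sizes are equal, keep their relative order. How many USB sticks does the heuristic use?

3

Sorted descending: 19, 8, 7, 7, 7, 6, 6, 5, 4, 4, 3.
  19 → USB stick 1 (new)  [load 19/29]
  8 → USB stick 1  [load 27/29]
  7 → USB stick 2 (new)  [load 7/29]
  7 → USB stick 2  [load 14/29]
  7 → USB stick 2  [load 21/29]
  6 → USB stick 2  [load 27/29]
  6 → USB stick 3 (new)  [load 6/29]
  5 → USB stick 3  [load 11/29]
  4 → USB stick 3  [load 15/29]
  4 → USB stick 3  [load 19/29]
  3 → USB stick 3  [load 22/29]
3 USB sticks opened.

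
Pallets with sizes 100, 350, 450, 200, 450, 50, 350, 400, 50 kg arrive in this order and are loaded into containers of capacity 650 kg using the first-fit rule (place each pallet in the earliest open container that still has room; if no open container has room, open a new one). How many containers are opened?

  100 → container 1 (new)  [load 100/650]
  350 → container 1  [load 450/650]
  450 → container 2 (new)  [load 450/650]
  200 → container 1  [load 650/650]
  450 → container 3 (new)  [load 450/650]
  50 → container 2  [load 500/650]
  350 → container 4 (new)  [load 350/650]
  400 → container 5 (new)  [load 400/650]
  50 → container 2  [load 550/650]
5 containers opened.

5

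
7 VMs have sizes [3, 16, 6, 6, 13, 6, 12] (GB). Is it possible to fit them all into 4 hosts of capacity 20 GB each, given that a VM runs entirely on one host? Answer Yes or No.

A valid assignment using 4 hosts:
  host 1: 16 + 3 = 19
  host 2: 13 + 6 = 19
  host 3: 12 + 6 = 18
  host 4: 6 = 6
Every load is within 20 GB, so 4 hosts suffice.

Yes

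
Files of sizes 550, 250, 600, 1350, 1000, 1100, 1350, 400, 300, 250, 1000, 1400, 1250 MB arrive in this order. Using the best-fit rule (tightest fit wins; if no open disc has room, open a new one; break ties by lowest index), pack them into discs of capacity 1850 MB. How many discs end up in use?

8

  550 → disc 1 (new)  [load 550/1850]
  250 → disc 1  [load 800/1850]
  600 → disc 1  [load 1400/1850]
  1350 → disc 2 (new)  [load 1350/1850]
  1000 → disc 3 (new)  [load 1000/1850]
  1100 → disc 4 (new)  [load 1100/1850]
  1350 → disc 5 (new)  [load 1350/1850]
  400 → disc 1  [load 1800/1850]
  300 → disc 2  [load 1650/1850]
  250 → disc 5  [load 1600/1850]
  1000 → disc 6 (new)  [load 1000/1850]
  1400 → disc 7 (new)  [load 1400/1850]
  1250 → disc 8 (new)  [load 1250/1850]
8 discs opened.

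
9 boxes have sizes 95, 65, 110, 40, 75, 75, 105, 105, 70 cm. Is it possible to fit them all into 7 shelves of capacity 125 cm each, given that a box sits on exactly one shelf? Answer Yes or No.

No

Total = 740 cm; ⌈740/125⌉ = 6.
8 boxes each exceed half the capacity and cannot share a shelf, forcing at least 8 shelves.
At least 8 shelves are required, but only 7 are allowed.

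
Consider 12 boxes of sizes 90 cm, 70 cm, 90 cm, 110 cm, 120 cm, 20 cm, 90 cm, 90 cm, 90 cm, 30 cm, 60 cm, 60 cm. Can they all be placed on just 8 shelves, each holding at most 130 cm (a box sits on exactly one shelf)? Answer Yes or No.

No

Total = 920 cm; ⌈920/130⌉ = 8.
The bound of 8 does not rule out 8, but exhaustive search shows no assignment into 8 shelves of capacity 130 cm exists — the minimum is 9.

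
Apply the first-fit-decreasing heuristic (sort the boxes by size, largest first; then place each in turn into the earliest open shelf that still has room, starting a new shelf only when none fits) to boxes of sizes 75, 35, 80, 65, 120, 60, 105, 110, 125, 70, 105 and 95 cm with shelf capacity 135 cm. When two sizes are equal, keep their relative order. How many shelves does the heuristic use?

9

Sorted descending: 125, 120, 110, 105, 105, 95, 80, 75, 70, 65, 60, 35.
  125 → shelf 1 (new)  [load 125/135]
  120 → shelf 2 (new)  [load 120/135]
  110 → shelf 3 (new)  [load 110/135]
  105 → shelf 4 (new)  [load 105/135]
  105 → shelf 5 (new)  [load 105/135]
  95 → shelf 6 (new)  [load 95/135]
  80 → shelf 7 (new)  [load 80/135]
  75 → shelf 8 (new)  [load 75/135]
  70 → shelf 9 (new)  [load 70/135]
  65 → shelf 9  [load 135/135]
  60 → shelf 8  [load 135/135]
  35 → shelf 6  [load 130/135]
9 shelves opened.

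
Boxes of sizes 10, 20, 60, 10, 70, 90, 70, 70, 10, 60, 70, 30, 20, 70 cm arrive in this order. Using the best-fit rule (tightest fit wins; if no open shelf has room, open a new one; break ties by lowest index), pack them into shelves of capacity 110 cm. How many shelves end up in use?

8

  10 → shelf 1 (new)  [load 10/110]
  20 → shelf 1  [load 30/110]
  60 → shelf 1  [load 90/110]
  10 → shelf 1  [load 100/110]
  70 → shelf 2 (new)  [load 70/110]
  90 → shelf 3 (new)  [load 90/110]
  70 → shelf 4 (new)  [load 70/110]
  70 → shelf 5 (new)  [load 70/110]
  10 → shelf 1  [load 110/110]
  60 → shelf 6 (new)  [load 60/110]
  70 → shelf 7 (new)  [load 70/110]
  30 → shelf 2  [load 100/110]
  20 → shelf 3  [load 110/110]
  70 → shelf 8 (new)  [load 70/110]
8 shelves opened.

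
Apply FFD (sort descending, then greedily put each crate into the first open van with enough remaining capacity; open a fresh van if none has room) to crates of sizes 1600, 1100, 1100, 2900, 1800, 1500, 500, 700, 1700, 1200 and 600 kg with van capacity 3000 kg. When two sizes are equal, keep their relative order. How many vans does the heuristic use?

Sorted descending: 2900, 1800, 1700, 1600, 1500, 1200, 1100, 1100, 700, 600, 500.
  2900 → van 1 (new)  [load 2900/3000]
  1800 → van 2 (new)  [load 1800/3000]
  1700 → van 3 (new)  [load 1700/3000]
  1600 → van 4 (new)  [load 1600/3000]
  1500 → van 5 (new)  [load 1500/3000]
  1200 → van 2  [load 3000/3000]
  1100 → van 3  [load 2800/3000]
  1100 → van 4  [load 2700/3000]
  700 → van 5  [load 2200/3000]
  600 → van 5  [load 2800/3000]
  500 → van 6 (new)  [load 500/3000]
6 vans opened.

6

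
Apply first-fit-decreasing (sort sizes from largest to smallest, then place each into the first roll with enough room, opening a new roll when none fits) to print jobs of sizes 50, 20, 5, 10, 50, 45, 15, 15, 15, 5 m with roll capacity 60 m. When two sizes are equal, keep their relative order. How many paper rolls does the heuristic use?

Sorted descending: 50, 50, 45, 20, 15, 15, 15, 10, 5, 5.
  50 → roll 1 (new)  [load 50/60]
  50 → roll 2 (new)  [load 50/60]
  45 → roll 3 (new)  [load 45/60]
  20 → roll 4 (new)  [load 20/60]
  15 → roll 3  [load 60/60]
  15 → roll 4  [load 35/60]
  15 → roll 4  [load 50/60]
  10 → roll 1  [load 60/60]
  5 → roll 2  [load 55/60]
  5 → roll 2  [load 60/60]
4 paper rolls opened.

4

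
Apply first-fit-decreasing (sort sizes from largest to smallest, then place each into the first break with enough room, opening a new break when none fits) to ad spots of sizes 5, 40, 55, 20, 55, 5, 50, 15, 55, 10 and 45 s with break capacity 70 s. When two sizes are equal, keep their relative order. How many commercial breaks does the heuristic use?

Sorted descending: 55, 55, 55, 50, 45, 40, 20, 15, 10, 5, 5.
  55 → break 1 (new)  [load 55/70]
  55 → break 2 (new)  [load 55/70]
  55 → break 3 (new)  [load 55/70]
  50 → break 4 (new)  [load 50/70]
  45 → break 5 (new)  [load 45/70]
  40 → break 6 (new)  [load 40/70]
  20 → break 4  [load 70/70]
  15 → break 1  [load 70/70]
  10 → break 2  [load 65/70]
  5 → break 2  [load 70/70]
  5 → break 3  [load 60/70]
6 commercial breaks opened.

6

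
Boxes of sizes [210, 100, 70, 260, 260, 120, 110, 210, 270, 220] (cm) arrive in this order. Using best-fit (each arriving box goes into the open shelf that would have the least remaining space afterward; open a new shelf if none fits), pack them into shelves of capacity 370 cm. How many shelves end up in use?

  210 → shelf 1 (new)  [load 210/370]
  100 → shelf 1  [load 310/370]
  70 → shelf 2 (new)  [load 70/370]
  260 → shelf 2  [load 330/370]
  260 → shelf 3 (new)  [load 260/370]
  120 → shelf 4 (new)  [load 120/370]
  110 → shelf 3  [load 370/370]
  210 → shelf 4  [load 330/370]
  270 → shelf 5 (new)  [load 270/370]
  220 → shelf 6 (new)  [load 220/370]
6 shelves opened.

6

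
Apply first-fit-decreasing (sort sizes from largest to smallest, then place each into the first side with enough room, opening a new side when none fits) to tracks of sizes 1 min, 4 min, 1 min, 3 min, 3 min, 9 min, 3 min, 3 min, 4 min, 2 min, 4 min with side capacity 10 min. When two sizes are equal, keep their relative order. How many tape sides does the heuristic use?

4

Sorted descending: 9, 4, 4, 4, 3, 3, 3, 3, 2, 1, 1.
  9 → side 1 (new)  [load 9/10]
  4 → side 2 (new)  [load 4/10]
  4 → side 2  [load 8/10]
  4 → side 3 (new)  [load 4/10]
  3 → side 3  [load 7/10]
  3 → side 3  [load 10/10]
  3 → side 4 (new)  [load 3/10]
  3 → side 4  [load 6/10]
  2 → side 2  [load 10/10]
  1 → side 1  [load 10/10]
  1 → side 4  [load 7/10]
4 tape sides opened.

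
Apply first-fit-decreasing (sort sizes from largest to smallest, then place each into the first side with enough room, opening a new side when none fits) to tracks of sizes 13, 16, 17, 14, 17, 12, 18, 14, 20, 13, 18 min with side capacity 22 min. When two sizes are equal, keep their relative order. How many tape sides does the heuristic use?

11

Sorted descending: 20, 18, 18, 17, 17, 16, 14, 14, 13, 13, 12.
  20 → side 1 (new)  [load 20/22]
  18 → side 2 (new)  [load 18/22]
  18 → side 3 (new)  [load 18/22]
  17 → side 4 (new)  [load 17/22]
  17 → side 5 (new)  [load 17/22]
  16 → side 6 (new)  [load 16/22]
  14 → side 7 (new)  [load 14/22]
  14 → side 8 (new)  [load 14/22]
  13 → side 9 (new)  [load 13/22]
  13 → side 10 (new)  [load 13/22]
  12 → side 11 (new)  [load 12/22]
11 tape sides opened.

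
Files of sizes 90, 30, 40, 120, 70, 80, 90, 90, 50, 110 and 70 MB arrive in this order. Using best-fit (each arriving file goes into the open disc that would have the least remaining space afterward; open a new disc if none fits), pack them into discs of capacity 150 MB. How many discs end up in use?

7

  90 → disc 1 (new)  [load 90/150]
  30 → disc 1  [load 120/150]
  40 → disc 2 (new)  [load 40/150]
  120 → disc 3 (new)  [load 120/150]
  70 → disc 2  [load 110/150]
  80 → disc 4 (new)  [load 80/150]
  90 → disc 5 (new)  [load 90/150]
  90 → disc 6 (new)  [load 90/150]
  50 → disc 5  [load 140/150]
  110 → disc 7 (new)  [load 110/150]
  70 → disc 4  [load 150/150]
7 discs opened.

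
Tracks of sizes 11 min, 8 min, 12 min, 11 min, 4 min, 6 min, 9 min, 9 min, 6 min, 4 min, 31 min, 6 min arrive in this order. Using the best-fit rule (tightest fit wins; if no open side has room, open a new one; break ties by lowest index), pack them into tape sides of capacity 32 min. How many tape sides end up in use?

  11 → side 1 (new)  [load 11/32]
  8 → side 1  [load 19/32]
  12 → side 1  [load 31/32]
  11 → side 2 (new)  [load 11/32]
  4 → side 2  [load 15/32]
  6 → side 2  [load 21/32]
  9 → side 2  [load 30/32]
  9 → side 3 (new)  [load 9/32]
  6 → side 3  [load 15/32]
  4 → side 3  [load 19/32]
  31 → side 4 (new)  [load 31/32]
  6 → side 3  [load 25/32]
4 tape sides opened.

4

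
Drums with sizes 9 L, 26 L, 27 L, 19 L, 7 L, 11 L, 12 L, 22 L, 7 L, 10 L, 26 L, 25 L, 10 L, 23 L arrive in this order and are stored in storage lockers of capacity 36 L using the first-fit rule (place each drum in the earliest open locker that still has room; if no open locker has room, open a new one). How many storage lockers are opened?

8

  9 → locker 1 (new)  [load 9/36]
  26 → locker 1  [load 35/36]
  27 → locker 2 (new)  [load 27/36]
  19 → locker 3 (new)  [load 19/36]
  7 → locker 2  [load 34/36]
  11 → locker 3  [load 30/36]
  12 → locker 4 (new)  [load 12/36]
  22 → locker 4  [load 34/36]
  7 → locker 5 (new)  [load 7/36]
  10 → locker 5  [load 17/36]
  26 → locker 6 (new)  [load 26/36]
  25 → locker 7 (new)  [load 25/36]
  10 → locker 5  [load 27/36]
  23 → locker 8 (new)  [load 23/36]
8 storage lockers opened.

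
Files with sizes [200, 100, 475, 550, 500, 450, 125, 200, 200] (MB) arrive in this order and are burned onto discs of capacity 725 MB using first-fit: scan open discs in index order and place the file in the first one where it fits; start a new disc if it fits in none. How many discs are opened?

5

  200 → disc 1 (new)  [load 200/725]
  100 → disc 1  [load 300/725]
  475 → disc 2 (new)  [load 475/725]
  550 → disc 3 (new)  [load 550/725]
  500 → disc 4 (new)  [load 500/725]
  450 → disc 5 (new)  [load 450/725]
  125 → disc 1  [load 425/725]
  200 → disc 1  [load 625/725]
  200 → disc 2  [load 675/725]
5 discs opened.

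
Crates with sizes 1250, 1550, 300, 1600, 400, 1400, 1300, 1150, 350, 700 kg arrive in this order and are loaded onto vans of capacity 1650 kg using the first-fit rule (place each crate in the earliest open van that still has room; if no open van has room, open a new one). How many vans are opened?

  1250 → van 1 (new)  [load 1250/1650]
  1550 → van 2 (new)  [load 1550/1650]
  300 → van 1  [load 1550/1650]
  1600 → van 3 (new)  [load 1600/1650]
  400 → van 4 (new)  [load 400/1650]
  1400 → van 5 (new)  [load 1400/1650]
  1300 → van 6 (new)  [load 1300/1650]
  1150 → van 4  [load 1550/1650]
  350 → van 6  [load 1650/1650]
  700 → van 7 (new)  [load 700/1650]
7 vans opened.

7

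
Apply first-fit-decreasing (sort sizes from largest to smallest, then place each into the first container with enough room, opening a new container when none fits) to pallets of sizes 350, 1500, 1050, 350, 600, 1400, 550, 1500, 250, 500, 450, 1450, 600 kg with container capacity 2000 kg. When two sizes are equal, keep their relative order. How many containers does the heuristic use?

6

Sorted descending: 1500, 1500, 1450, 1400, 1050, 600, 600, 550, 500, 450, 350, 350, 250.
  1500 → container 1 (new)  [load 1500/2000]
  1500 → container 2 (new)  [load 1500/2000]
  1450 → container 3 (new)  [load 1450/2000]
  1400 → container 4 (new)  [load 1400/2000]
  1050 → container 5 (new)  [load 1050/2000]
  600 → container 4  [load 2000/2000]
  600 → container 5  [load 1650/2000]
  550 → container 3  [load 2000/2000]
  500 → container 1  [load 2000/2000]
  450 → container 2  [load 1950/2000]
  350 → container 5  [load 2000/2000]
  350 → container 6 (new)  [load 350/2000]
  250 → container 6  [load 600/2000]
6 containers opened.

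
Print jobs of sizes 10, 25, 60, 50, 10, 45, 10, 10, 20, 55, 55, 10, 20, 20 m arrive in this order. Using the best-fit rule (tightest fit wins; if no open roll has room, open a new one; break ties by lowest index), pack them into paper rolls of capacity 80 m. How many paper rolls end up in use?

6

  10 → roll 1 (new)  [load 10/80]
  25 → roll 1  [load 35/80]
  60 → roll 2 (new)  [load 60/80]
  50 → roll 3 (new)  [load 50/80]
  10 → roll 2  [load 70/80]
  45 → roll 1  [load 80/80]
  10 → roll 2  [load 80/80]
  10 → roll 3  [load 60/80]
  20 → roll 3  [load 80/80]
  55 → roll 4 (new)  [load 55/80]
  55 → roll 5 (new)  [load 55/80]
  10 → roll 4  [load 65/80]
  20 → roll 5  [load 75/80]
  20 → roll 6 (new)  [load 20/80]
6 paper rolls opened.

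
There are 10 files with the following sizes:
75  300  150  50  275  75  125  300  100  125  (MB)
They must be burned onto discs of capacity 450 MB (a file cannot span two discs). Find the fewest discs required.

Total = 300 + 300 + 275 + 150 + 125 + 125 + 100 + 75 + 75 + 50 = 1575 MB.
Lower bound: ⌈1575/450⌉ = 4 discs.
A packing using 4 discs:
  disc 1: 300 + 150 = 450
  disc 2: 300 + 125 = 425
  disc 3: 275 + 125 + 50 = 450
  disc 4: 100 + 75 + 75 = 250
This matches the lower bound, so 4 is optimal.

4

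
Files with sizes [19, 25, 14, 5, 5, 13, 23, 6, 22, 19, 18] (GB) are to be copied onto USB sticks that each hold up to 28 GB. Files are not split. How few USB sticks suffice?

7

Total = 25 + 23 + 22 + 19 + 19 + 18 + 14 + 13 + 6 + 5 + 5 = 169 GB.
Lower bound: ⌈169/28⌉ = 7 USB sticks.
A packing using 7 USB sticks:
  USB stick 1: 25 = 25
  USB stick 2: 23 + 5 = 28
  USB stick 3: 22 + 6 = 28
  USB stick 4: 19 + 5 = 24
  USB stick 5: 19 = 19
  USB stick 6: 18 = 18
  USB stick 7: 14 + 13 = 27
This matches the lower bound, so 7 is optimal.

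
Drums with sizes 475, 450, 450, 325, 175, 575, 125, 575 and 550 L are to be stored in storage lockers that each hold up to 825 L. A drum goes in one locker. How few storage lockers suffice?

6

Total = 575 + 575 + 550 + 475 + 450 + 450 + 325 + 175 + 125 = 3700 L.
Lower bound: ⌈3700/825⌉ = 5 storage lockers.
Also, 6 drums each exceed 825/2 L, and no two of those can share a locker, so at least 6 storage lockers are needed.
A packing using 6 storage lockers:
  locker 1: 575 + 175 = 750
  locker 2: 575 + 125 = 700
  locker 3: 550 = 550
  locker 4: 475 + 325 = 800
  locker 5: 450 = 450
  locker 6: 450 = 450
This matches the lower bound, so 6 is optimal.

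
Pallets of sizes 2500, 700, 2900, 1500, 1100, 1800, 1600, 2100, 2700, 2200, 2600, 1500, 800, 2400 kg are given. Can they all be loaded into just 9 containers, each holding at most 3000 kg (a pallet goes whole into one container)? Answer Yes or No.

No

Total = 26400 kg; ⌈26400/3000⌉ = 9.
The bound of 9 does not rule out 9, but exhaustive search shows no assignment into 9 containers of capacity 3000 kg exists — the minimum is 10.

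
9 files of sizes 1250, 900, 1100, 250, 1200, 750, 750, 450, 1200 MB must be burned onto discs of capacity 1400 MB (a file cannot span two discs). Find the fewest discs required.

7

Total = 1250 + 1200 + 1200 + 1100 + 900 + 750 + 750 + 450 + 250 = 7850 MB.
Lower bound: ⌈7850/1400⌉ = 6 discs.
Also, 7 files each exceed 700 MB, and no two of those can share a disc, so at least 7 discs are needed.
A packing using 7 discs:
  disc 1: 1250 = 1250
  disc 2: 1200 = 1200
  disc 3: 1200 = 1200
  disc 4: 1100 + 250 = 1350
  disc 5: 900 + 450 = 1350
  disc 6: 750 = 750
  disc 7: 750 = 750
This matches the lower bound, so 7 is optimal.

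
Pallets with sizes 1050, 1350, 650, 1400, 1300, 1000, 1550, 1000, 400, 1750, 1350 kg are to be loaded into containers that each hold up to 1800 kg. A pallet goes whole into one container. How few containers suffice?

Total = 1750 + 1550 + 1400 + 1350 + 1350 + 1300 + 1050 + 1000 + 1000 + 650 + 400 = 12800 kg.
Lower bound: ⌈12800/1800⌉ = 8 containers.
Also, 9 pallets each exceed 900 kg, and no two of those can share a container, so at least 9 containers are needed.
A packing using 9 containers:
  container 1: 1750 = 1750
  container 2: 1550 = 1550
  container 3: 1400 + 400 = 1800
  container 4: 1350 = 1350
  container 5: 1350 = 1350
  container 6: 1300 = 1300
  container 7: 1050 + 650 = 1700
  container 8: 1000 = 1000
  container 9: 1000 = 1000
This matches the lower bound, so 9 is optimal.

9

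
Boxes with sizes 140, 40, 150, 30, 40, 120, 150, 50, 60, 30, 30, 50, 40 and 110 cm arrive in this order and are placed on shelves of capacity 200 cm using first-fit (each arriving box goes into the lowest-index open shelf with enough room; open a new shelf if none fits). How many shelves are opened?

6

  140 → shelf 1 (new)  [load 140/200]
  40 → shelf 1  [load 180/200]
  150 → shelf 2 (new)  [load 150/200]
  30 → shelf 2  [load 180/200]
  40 → shelf 3 (new)  [load 40/200]
  120 → shelf 3  [load 160/200]
  150 → shelf 4 (new)  [load 150/200]
  50 → shelf 4  [load 200/200]
  60 → shelf 5 (new)  [load 60/200]
  30 → shelf 3  [load 190/200]
  30 → shelf 5  [load 90/200]
  50 → shelf 5  [load 140/200]
  40 → shelf 5  [load 180/200]
  110 → shelf 6 (new)  [load 110/200]
6 shelves opened.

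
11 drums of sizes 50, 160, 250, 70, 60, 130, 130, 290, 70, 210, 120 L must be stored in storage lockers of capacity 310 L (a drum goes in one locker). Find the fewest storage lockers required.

6

Total = 290 + 250 + 210 + 160 + 130 + 130 + 120 + 70 + 70 + 60 + 50 = 1540 L.
Lower bound: ⌈1540/310⌉ = 5 storage lockers.
A packing using 6 storage lockers:
  locker 1: 290 = 290
  locker 2: 250 + 60 = 310
  locker 3: 210 + 70 = 280
  locker 4: 160 + 130 = 290
  locker 5: 130 + 120 + 50 = 300
  locker 6: 70 = 70
No arrangement into 5 storage lockers stays within capacity, so 6 is optimal.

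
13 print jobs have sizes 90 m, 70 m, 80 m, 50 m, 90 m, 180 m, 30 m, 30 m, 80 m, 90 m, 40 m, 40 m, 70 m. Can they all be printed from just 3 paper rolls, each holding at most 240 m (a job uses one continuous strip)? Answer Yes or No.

Total = 940 m; ⌈940/240⌉ = 4.
At least 4 paper rolls are required, but only 3 are allowed.

No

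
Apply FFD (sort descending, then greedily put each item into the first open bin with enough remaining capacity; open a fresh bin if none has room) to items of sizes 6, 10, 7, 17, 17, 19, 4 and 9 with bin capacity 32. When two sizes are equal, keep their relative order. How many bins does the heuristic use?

Sorted descending: 19, 17, 17, 10, 9, 7, 6, 4.
  19 → bin 1 (new)  [load 19/32]
  17 → bin 2 (new)  [load 17/32]
  17 → bin 3 (new)  [load 17/32]
  10 → bin 1  [load 29/32]
  9 → bin 2  [load 26/32]
  7 → bin 3  [load 24/32]
  6 → bin 2  [load 32/32]
  4 → bin 3  [load 28/32]
3 bins opened.

3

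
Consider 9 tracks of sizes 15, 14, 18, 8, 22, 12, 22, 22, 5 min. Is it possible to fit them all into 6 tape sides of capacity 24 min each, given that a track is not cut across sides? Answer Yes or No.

No

Total = 138 min; ⌈138/24⌉ = 6.
The bound of 6 does not rule out 6, but exhaustive search shows no assignment into 6 tape sides of capacity 24 min exists — the minimum is 7.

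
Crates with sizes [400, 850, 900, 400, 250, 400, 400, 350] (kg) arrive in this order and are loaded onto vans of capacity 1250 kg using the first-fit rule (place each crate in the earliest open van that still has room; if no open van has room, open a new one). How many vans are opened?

4

  400 → van 1 (new)  [load 400/1250]
  850 → van 1  [load 1250/1250]
  900 → van 2 (new)  [load 900/1250]
  400 → van 3 (new)  [load 400/1250]
  250 → van 2  [load 1150/1250]
  400 → van 3  [load 800/1250]
  400 → van 3  [load 1200/1250]
  350 → van 4 (new)  [load 350/1250]
4 vans opened.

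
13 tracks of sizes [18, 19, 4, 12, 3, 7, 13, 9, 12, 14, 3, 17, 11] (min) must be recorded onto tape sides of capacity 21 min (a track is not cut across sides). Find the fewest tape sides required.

Total = 19 + 18 + 17 + 14 + 13 + 12 + 12 + 11 + 9 + 7 + 4 + 3 + 3 = 142 min.
Lower bound: ⌈142/21⌉ = 7 tape sides.
Also, 8 tracks each exceed 21/2 min, and no two of those can share a side, so at least 8 tape sides are needed.
A packing using 8 tape sides:
  side 1: 19 = 19
  side 2: 18 + 3 = 21
  side 3: 17 + 4 = 21
  side 4: 14 + 7 = 21
  side 5: 13 + 3 = 16
  side 6: 12 + 9 = 21
  side 7: 12 = 12
  side 8: 11 = 11
This matches the lower bound, so 8 is optimal.

8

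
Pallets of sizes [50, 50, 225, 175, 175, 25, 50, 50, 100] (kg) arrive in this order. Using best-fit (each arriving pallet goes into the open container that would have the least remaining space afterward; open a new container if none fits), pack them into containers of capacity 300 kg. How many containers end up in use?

  50 → container 1 (new)  [load 50/300]
  50 → container 1  [load 100/300]
  225 → container 2 (new)  [load 225/300]
  175 → container 1  [load 275/300]
  175 → container 3 (new)  [load 175/300]
  25 → container 1  [load 300/300]
  50 → container 2  [load 275/300]
  50 → container 3  [load 225/300]
  100 → container 4 (new)  [load 100/300]
4 containers opened.

4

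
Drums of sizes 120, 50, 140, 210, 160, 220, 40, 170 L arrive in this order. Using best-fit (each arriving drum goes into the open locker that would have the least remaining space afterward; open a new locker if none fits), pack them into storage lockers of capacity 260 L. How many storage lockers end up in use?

  120 → locker 1 (new)  [load 120/260]
  50 → locker 1  [load 170/260]
  140 → locker 2 (new)  [load 140/260]
  210 → locker 3 (new)  [load 210/260]
  160 → locker 4 (new)  [load 160/260]
  220 → locker 5 (new)  [load 220/260]
  40 → locker 5  [load 260/260]
  170 → locker 6 (new)  [load 170/260]
6 storage lockers opened.

6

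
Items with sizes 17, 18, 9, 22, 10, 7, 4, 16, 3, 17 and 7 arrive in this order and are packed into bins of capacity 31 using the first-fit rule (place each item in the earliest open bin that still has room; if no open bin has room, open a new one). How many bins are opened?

5

  17 → bin 1 (new)  [load 17/31]
  18 → bin 2 (new)  [load 18/31]
  9 → bin 1  [load 26/31]
  22 → bin 3 (new)  [load 22/31]
  10 → bin 2  [load 28/31]
  7 → bin 3  [load 29/31]
  4 → bin 1  [load 30/31]
  16 → bin 4 (new)  [load 16/31]
  3 → bin 2  [load 31/31]
  17 → bin 5 (new)  [load 17/31]
  7 → bin 4  [load 23/31]
5 bins opened.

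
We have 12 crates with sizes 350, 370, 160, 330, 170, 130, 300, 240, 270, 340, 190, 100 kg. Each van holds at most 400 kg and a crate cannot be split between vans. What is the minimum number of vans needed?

8

Total = 370 + 350 + 340 + 330 + 300 + 270 + 240 + 190 + 170 + 160 + 130 + 100 = 2950 kg.
Lower bound: ⌈2950/400⌉ = 8 vans.
A packing using 8 vans:
  van 1: 370 = 370
  van 2: 350 = 350
  van 3: 340 = 340
  van 4: 330 = 330
  van 5: 300 + 100 = 400
  van 6: 270 + 130 = 400
  van 7: 240 + 160 = 400
  van 8: 190 + 170 = 360
This matches the lower bound, so 8 is optimal.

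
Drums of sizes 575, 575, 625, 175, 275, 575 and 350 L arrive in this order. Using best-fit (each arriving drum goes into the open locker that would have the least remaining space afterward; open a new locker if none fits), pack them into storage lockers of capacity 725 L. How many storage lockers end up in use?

  575 → locker 1 (new)  [load 575/725]
  575 → locker 2 (new)  [load 575/725]
  625 → locker 3 (new)  [load 625/725]
  175 → locker 4 (new)  [load 175/725]
  275 → locker 4  [load 450/725]
  575 → locker 5 (new)  [load 575/725]
  350 → locker 6 (new)  [load 350/725]
6 storage lockers opened.

6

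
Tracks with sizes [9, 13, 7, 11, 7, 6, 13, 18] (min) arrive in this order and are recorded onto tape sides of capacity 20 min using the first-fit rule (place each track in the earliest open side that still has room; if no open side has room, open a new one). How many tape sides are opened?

5

  9 → side 1 (new)  [load 9/20]
  13 → side 2 (new)  [load 13/20]
  7 → side 1  [load 16/20]
  11 → side 3 (new)  [load 11/20]
  7 → side 2  [load 20/20]
  6 → side 3  [load 17/20]
  13 → side 4 (new)  [load 13/20]
  18 → side 5 (new)  [load 18/20]
5 tape sides opened.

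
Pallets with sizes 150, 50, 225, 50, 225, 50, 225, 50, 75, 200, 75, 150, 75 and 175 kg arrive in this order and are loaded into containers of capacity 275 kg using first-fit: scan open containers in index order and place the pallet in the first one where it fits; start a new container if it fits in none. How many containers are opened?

  150 → container 1 (new)  [load 150/275]
  50 → container 1  [load 200/275]
  225 → container 2 (new)  [load 225/275]
  50 → container 1  [load 250/275]
  225 → container 3 (new)  [load 225/275]
  50 → container 2  [load 275/275]
  225 → container 4 (new)  [load 225/275]
  50 → container 3  [load 275/275]
  75 → container 5 (new)  [load 75/275]
  200 → container 5  [load 275/275]
  75 → container 6 (new)  [load 75/275]
  150 → container 6  [load 225/275]
  75 → container 7 (new)  [load 75/275]
  175 → container 7  [load 250/275]
7 containers opened.

7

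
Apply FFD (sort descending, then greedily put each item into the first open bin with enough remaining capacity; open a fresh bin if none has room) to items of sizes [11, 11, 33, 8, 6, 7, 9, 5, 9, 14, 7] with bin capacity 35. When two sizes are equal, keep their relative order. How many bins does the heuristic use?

4

Sorted descending: 33, 14, 11, 11, 9, 9, 8, 7, 7, 6, 5.
  33 → bin 1 (new)  [load 33/35]
  14 → bin 2 (new)  [load 14/35]
  11 → bin 2  [load 25/35]
  11 → bin 3 (new)  [load 11/35]
  9 → bin 2  [load 34/35]
  9 → bin 3  [load 20/35]
  8 → bin 3  [load 28/35]
  7 → bin 3  [load 35/35]
  7 → bin 4 (new)  [load 7/35]
  6 → bin 4  [load 13/35]
  5 → bin 4  [load 18/35]
4 bins opened.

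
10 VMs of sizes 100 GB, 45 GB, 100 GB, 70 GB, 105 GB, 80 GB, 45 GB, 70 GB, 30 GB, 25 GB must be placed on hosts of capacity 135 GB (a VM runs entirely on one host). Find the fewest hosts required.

Total = 105 + 100 + 100 + 80 + 70 + 70 + 45 + 45 + 30 + 25 = 670 GB.
Lower bound: ⌈670/135⌉ = 5 hosts.
Also, 6 VMs each exceed 135/2 GB, and no two of those can share a host, so at least 6 hosts are needed.
A packing using 6 hosts:
  host 1: 105 + 30 = 135
  host 2: 100 + 25 = 125
  host 3: 100 = 100
  host 4: 80 + 45 = 125
  host 5: 70 + 45 = 115
  host 6: 70 = 70
This matches the lower bound, so 6 is optimal.

6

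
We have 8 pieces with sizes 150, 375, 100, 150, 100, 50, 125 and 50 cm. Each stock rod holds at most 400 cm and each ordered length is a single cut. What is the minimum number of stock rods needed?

Total = 375 + 150 + 150 + 125 + 100 + 100 + 50 + 50 = 1100 cm.
Lower bound: ⌈1100/400⌉ = 3 stock rods.
A packing using 3 stock rods:
  stock rod 1: 375 = 375
  stock rod 2: 150 + 150 + 100 = 400
  stock rod 3: 125 + 100 + 50 + 50 = 325
This matches the lower bound, so 3 is optimal.

3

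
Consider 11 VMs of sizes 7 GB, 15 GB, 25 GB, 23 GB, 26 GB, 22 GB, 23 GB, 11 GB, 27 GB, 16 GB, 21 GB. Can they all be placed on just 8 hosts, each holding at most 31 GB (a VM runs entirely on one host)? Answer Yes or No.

Total = 216 GB; ⌈216/31⌉ = 7.
8 VMs each exceed half the capacity and cannot share a host, forcing at least 8 hosts.
The bound of 8 does not rule out 8, but exhaustive search shows no assignment into 8 hosts of capacity 31 GB exists — the minimum is 9.

No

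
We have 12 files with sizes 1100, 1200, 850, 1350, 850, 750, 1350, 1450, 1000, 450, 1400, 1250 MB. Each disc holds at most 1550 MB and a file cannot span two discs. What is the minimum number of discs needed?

11

Total = 1450 + 1400 + 1350 + 1350 + 1250 + 1200 + 1100 + 1000 + 850 + 850 + 750 + 450 = 13000 MB.
Lower bound: ⌈13000/1550⌉ = 9 discs.
Also, 10 files each exceed 775 MB, and no two of those can share a disc, so at least 10 discs are needed.
A packing using 11 discs:
  disc 1: 1450 = 1450
  disc 2: 1400 = 1400
  disc 3: 1350 = 1350
  disc 4: 1350 = 1350
  disc 5: 1250 = 1250
  disc 6: 1200 = 1200
  disc 7: 1100 + 450 = 1550
  disc 8: 1000 = 1000
  disc 9: 850 = 850
  disc 10: 850 = 850
  disc 11: 750 = 750
No arrangement into 10 discs stays within capacity, so 11 is optimal.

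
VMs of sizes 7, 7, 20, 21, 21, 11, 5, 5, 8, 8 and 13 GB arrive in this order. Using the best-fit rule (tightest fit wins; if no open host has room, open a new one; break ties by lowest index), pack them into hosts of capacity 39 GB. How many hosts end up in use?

4

  7 → host 1 (new)  [load 7/39]
  7 → host 1  [load 14/39]
  20 → host 1  [load 34/39]
  21 → host 2 (new)  [load 21/39]
  21 → host 3 (new)  [load 21/39]
  11 → host 2  [load 32/39]
  5 → host 1  [load 39/39]
  5 → host 2  [load 37/39]
  8 → host 3  [load 29/39]
  8 → host 3  [load 37/39]
  13 → host 4 (new)  [load 13/39]
4 hosts opened.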